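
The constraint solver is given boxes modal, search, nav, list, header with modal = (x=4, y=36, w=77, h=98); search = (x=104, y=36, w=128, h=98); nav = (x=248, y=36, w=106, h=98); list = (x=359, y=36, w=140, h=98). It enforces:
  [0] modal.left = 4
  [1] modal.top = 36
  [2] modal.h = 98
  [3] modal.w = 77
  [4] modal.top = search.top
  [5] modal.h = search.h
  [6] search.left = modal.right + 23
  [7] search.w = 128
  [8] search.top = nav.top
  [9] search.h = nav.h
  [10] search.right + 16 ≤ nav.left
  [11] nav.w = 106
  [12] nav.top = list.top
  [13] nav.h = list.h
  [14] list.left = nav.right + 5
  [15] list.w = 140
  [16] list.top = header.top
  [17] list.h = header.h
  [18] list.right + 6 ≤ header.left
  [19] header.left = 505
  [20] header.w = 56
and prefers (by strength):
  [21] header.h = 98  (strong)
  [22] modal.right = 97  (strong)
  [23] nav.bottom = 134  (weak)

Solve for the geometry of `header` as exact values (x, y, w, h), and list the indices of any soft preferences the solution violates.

header = (x=505, y=36, w=56, h=98)
violated soft preferences: 22

1. header.y = 36  [list.top = header.top]
2. header.h = 98  [list.h = header.h]
3. header.x = 505  [header.left = 505]
4. header.w = 56  [header.w = 56]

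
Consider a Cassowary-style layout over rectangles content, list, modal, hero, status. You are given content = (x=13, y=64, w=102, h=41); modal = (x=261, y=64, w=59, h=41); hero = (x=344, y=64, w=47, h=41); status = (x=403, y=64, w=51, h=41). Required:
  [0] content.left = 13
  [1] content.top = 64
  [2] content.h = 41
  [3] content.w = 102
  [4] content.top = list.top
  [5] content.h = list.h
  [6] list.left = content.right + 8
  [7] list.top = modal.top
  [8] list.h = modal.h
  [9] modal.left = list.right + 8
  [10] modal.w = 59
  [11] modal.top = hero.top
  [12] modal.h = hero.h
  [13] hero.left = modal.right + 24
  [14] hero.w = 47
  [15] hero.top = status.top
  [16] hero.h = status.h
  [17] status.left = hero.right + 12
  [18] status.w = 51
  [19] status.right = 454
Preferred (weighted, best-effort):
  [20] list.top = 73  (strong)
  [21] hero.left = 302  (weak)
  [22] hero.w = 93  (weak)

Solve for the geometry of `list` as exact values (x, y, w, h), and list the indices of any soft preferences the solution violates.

list = (x=123, y=64, w=130, h=41)
violated soft preferences: 20, 21, 22

1. list.y = 64  [content.top = list.top]
2. list.h = 41  [content.h = list.h]
3. list.x = 123  [list.left = content.right + 8]
4. list.w = 130  [modal.left = list.right + 8]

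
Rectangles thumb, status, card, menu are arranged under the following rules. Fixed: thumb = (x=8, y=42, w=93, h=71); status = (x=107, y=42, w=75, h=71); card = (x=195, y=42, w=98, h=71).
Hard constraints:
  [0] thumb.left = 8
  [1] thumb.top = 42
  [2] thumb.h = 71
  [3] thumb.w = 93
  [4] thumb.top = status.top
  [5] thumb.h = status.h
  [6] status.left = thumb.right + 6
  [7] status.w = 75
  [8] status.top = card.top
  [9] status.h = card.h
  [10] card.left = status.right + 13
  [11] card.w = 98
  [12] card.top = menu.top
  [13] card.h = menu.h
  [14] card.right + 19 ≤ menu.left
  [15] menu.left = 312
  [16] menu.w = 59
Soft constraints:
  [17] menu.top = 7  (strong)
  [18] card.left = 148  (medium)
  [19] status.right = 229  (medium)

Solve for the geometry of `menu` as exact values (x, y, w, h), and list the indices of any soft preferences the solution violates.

1. menu.y = 42  [card.top = menu.top]
2. menu.h = 71  [card.h = menu.h]
3. menu.x = 312  [menu.left = 312]
4. menu.w = 59  [menu.w = 59]

menu = (x=312, y=42, w=59, h=71)
violated soft preferences: 17, 18, 19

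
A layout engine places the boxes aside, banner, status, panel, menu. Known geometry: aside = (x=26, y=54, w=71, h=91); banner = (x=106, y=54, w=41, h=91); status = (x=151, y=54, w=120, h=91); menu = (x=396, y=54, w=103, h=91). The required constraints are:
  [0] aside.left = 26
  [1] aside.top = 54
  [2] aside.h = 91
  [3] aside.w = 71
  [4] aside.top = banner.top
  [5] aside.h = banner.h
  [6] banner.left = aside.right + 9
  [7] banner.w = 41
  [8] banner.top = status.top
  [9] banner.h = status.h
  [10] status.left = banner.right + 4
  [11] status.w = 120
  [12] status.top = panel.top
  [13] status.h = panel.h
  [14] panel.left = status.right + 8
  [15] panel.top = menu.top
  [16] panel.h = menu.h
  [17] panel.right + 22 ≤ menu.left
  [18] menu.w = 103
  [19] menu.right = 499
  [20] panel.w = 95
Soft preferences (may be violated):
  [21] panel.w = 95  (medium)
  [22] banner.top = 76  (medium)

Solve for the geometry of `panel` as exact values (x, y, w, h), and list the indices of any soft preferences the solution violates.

panel = (x=279, y=54, w=95, h=91)
violated soft preferences: 22

1. panel.y = 54  [status.top = panel.top]
2. panel.h = 91  [status.h = panel.h]
3. panel.x = 279  [panel.left = status.right + 8]
4. panel.w = 95  [panel.w = 95]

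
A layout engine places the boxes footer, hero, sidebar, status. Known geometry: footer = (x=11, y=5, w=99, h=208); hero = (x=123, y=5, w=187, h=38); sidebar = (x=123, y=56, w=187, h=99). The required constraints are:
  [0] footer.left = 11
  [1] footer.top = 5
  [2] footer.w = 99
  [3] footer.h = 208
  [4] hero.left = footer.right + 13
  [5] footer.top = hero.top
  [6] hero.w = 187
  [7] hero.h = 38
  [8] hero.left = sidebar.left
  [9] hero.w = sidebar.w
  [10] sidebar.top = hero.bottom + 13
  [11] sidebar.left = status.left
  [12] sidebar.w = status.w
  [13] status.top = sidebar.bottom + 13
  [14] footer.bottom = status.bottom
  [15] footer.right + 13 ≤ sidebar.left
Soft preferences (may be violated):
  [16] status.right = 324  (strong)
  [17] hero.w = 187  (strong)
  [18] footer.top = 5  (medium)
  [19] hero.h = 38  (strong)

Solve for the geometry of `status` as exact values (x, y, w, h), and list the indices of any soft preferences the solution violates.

1. status.x = 123  [sidebar.left = status.left]
2. status.w = 187  [sidebar.w = status.w]
3. status.y = 168  [status.top = sidebar.bottom + 13]
4. status.h = 45  [footer.bottom = status.bottom]

status = (x=123, y=168, w=187, h=45)
violated soft preferences: 16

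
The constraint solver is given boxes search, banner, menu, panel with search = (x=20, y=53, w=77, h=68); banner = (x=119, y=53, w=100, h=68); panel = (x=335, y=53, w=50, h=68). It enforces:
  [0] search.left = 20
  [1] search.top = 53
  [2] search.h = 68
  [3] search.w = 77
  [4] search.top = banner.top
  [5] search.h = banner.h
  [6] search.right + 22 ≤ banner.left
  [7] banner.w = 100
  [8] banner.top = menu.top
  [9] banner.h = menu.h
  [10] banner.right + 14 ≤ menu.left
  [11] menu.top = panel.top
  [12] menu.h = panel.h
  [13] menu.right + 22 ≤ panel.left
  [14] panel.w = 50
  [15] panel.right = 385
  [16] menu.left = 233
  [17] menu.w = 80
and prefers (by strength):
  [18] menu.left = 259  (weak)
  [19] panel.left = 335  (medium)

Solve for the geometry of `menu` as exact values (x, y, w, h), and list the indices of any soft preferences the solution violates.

menu = (x=233, y=53, w=80, h=68)
violated soft preferences: 18

1. menu.y = 53  [banner.top = menu.top]
2. menu.h = 68  [banner.h = menu.h]
3. menu.x = 233  [menu.left = 233]
4. menu.w = 80  [menu.w = 80]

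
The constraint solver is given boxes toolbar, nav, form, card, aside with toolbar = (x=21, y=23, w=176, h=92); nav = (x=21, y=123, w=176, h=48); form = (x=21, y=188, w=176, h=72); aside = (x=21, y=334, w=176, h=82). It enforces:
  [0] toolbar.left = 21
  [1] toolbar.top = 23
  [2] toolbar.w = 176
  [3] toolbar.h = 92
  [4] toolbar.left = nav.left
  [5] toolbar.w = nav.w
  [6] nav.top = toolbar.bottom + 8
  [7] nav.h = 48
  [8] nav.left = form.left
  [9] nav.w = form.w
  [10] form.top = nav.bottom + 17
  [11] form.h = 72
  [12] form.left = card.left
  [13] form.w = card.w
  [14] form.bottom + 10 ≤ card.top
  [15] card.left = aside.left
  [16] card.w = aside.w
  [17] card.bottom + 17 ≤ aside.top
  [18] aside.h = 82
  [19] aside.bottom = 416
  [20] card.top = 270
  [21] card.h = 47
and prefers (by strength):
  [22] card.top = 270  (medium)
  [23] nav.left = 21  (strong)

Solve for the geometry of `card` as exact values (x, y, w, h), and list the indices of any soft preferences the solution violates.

card = (x=21, y=270, w=176, h=47)
violated soft preferences: none

1. card.x = 21  [form.left = card.left]
2. card.w = 176  [form.w = card.w]
3. card.y = 270  [card.top = 270]
4. card.h = 47  [card.h = 47]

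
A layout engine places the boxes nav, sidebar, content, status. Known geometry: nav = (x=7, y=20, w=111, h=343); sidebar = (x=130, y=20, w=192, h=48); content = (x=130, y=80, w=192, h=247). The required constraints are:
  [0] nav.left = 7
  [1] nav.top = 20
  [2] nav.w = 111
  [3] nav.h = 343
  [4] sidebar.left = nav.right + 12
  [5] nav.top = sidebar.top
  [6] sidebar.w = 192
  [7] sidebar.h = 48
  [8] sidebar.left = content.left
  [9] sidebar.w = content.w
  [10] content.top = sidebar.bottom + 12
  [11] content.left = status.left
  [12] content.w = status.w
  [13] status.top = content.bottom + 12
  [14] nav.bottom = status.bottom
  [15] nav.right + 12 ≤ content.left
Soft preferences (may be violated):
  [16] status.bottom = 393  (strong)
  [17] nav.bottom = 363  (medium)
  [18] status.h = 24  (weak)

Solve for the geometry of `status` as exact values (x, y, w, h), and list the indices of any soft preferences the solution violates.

status = (x=130, y=339, w=192, h=24)
violated soft preferences: 16

1. status.x = 130  [content.left = status.left]
2. status.w = 192  [content.w = status.w]
3. status.y = 339  [status.top = content.bottom + 12]
4. status.h = 24  [nav.bottom = status.bottom]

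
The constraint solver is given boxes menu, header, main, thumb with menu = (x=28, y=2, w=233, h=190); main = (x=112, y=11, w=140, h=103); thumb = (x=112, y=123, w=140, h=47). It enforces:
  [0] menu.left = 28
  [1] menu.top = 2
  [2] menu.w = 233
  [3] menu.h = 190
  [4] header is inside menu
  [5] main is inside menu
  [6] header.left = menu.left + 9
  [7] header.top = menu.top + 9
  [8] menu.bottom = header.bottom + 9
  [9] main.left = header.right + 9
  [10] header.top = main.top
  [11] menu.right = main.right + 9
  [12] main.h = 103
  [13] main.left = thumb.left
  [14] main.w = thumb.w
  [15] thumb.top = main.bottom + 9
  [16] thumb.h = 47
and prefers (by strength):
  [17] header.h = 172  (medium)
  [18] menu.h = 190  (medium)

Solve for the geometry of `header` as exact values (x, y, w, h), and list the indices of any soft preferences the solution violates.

header = (x=37, y=11, w=66, h=172)
violated soft preferences: none

1. header.x = 37  [header.left = menu.left + 9]
2. header.y = 11  [header.top = menu.top + 9]
3. header.h = 172  [menu.bottom = header.bottom + 9]
4. header.w = 66  [main.left = header.right + 9]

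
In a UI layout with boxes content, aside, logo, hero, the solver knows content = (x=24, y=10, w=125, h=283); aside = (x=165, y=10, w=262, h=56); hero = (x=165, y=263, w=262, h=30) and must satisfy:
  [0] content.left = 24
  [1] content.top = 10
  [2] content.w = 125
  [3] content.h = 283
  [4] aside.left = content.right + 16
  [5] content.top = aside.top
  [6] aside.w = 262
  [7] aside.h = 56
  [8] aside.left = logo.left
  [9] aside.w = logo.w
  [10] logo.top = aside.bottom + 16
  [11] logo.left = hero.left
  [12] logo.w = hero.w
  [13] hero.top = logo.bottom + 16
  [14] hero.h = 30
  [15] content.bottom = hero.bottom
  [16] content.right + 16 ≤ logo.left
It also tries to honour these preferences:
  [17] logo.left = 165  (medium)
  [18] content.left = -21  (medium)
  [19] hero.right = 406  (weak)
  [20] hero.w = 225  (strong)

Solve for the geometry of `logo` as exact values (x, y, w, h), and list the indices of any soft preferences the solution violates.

logo = (x=165, y=82, w=262, h=165)
violated soft preferences: 18, 19, 20

1. logo.x = 165  [aside.left = logo.left]
2. logo.w = 262  [aside.w = logo.w]
3. logo.y = 82  [logo.top = aside.bottom + 16]
4. logo.h = 165  [hero.top = logo.bottom + 16]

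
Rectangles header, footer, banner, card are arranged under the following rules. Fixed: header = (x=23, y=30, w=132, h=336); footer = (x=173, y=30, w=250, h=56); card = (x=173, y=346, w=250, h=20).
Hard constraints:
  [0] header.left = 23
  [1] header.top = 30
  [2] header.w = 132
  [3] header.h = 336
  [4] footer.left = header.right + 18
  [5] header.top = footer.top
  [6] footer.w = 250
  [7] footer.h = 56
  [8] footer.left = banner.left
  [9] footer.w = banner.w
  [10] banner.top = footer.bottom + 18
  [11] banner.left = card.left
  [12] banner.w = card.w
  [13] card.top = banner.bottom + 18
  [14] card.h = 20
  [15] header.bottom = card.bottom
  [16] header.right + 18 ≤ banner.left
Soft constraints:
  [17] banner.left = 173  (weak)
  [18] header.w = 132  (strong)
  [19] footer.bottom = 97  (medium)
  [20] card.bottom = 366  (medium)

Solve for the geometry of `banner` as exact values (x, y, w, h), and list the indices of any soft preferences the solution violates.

1. banner.x = 173  [footer.left = banner.left]
2. banner.w = 250  [footer.w = banner.w]
3. banner.y = 104  [banner.top = footer.bottom + 18]
4. banner.h = 224  [card.top = banner.bottom + 18]

banner = (x=173, y=104, w=250, h=224)
violated soft preferences: 19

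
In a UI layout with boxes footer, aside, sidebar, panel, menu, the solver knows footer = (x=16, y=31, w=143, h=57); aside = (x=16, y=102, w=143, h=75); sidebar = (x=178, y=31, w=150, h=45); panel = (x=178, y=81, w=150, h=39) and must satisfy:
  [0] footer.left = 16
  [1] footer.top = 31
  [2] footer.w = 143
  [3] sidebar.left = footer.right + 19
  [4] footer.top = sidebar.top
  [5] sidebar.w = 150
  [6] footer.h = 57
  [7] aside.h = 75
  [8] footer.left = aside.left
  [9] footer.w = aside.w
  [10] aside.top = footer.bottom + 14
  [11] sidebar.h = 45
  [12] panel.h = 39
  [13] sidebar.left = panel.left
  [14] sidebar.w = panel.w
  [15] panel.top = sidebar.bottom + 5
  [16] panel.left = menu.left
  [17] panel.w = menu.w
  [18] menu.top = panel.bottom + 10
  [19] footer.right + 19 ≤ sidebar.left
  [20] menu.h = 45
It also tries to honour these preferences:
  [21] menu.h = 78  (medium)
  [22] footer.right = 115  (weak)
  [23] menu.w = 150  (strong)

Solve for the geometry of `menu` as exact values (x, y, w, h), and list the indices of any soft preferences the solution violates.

menu = (x=178, y=130, w=150, h=45)
violated soft preferences: 21, 22

1. menu.x = 178  [panel.left = menu.left]
2. menu.w = 150  [panel.w = menu.w]
3. menu.y = 130  [menu.top = panel.bottom + 10]
4. menu.h = 45  [menu.h = 45]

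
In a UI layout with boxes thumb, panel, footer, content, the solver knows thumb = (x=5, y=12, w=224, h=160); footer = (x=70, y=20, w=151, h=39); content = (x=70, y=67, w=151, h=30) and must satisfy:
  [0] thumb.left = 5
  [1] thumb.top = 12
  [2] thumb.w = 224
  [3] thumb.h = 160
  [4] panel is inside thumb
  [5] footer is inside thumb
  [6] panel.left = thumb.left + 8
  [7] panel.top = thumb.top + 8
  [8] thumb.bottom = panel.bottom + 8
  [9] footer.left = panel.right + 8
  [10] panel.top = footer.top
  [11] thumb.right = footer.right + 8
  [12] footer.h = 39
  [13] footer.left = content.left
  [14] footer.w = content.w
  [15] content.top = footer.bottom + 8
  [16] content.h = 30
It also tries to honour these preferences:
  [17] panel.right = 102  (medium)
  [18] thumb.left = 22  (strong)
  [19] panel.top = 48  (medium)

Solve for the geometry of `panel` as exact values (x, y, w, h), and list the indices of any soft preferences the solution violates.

panel = (x=13, y=20, w=49, h=144)
violated soft preferences: 17, 18, 19

1. panel.x = 13  [panel.left = thumb.left + 8]
2. panel.y = 20  [panel.top = thumb.top + 8]
3. panel.h = 144  [thumb.bottom = panel.bottom + 8]
4. panel.w = 49  [footer.left = panel.right + 8]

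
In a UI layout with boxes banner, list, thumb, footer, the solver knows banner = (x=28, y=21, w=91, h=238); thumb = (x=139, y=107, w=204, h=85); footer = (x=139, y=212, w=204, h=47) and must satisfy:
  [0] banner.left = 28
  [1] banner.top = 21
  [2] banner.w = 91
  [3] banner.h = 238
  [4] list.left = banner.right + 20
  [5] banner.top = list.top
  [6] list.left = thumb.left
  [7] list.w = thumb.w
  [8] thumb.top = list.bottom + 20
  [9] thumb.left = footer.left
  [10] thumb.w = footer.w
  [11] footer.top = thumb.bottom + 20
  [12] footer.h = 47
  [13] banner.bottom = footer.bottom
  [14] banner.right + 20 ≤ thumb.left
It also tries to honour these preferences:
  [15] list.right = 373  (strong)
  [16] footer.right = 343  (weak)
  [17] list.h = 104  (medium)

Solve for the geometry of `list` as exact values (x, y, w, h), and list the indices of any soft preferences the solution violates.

1. list.x = 139  [list.left = banner.right + 20]
2. list.y = 21  [banner.top = list.top]
3. list.w = 204  [list.w = thumb.w]
4. list.h = 66  [thumb.top = list.bottom + 20]

list = (x=139, y=21, w=204, h=66)
violated soft preferences: 15, 17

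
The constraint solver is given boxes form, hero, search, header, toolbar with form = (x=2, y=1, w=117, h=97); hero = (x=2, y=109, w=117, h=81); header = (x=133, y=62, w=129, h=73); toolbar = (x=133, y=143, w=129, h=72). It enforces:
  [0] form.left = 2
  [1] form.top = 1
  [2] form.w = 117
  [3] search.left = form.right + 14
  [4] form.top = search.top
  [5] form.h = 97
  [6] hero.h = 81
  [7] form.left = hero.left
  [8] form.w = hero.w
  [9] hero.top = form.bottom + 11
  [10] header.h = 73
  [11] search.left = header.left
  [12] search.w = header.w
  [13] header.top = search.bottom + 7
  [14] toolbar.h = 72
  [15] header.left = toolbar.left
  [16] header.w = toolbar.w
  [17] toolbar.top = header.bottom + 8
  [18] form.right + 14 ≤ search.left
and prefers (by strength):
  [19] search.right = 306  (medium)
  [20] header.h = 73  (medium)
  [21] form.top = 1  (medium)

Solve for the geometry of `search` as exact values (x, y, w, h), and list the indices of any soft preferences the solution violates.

search = (x=133, y=1, w=129, h=54)
violated soft preferences: 19

1. search.x = 133  [search.left = form.right + 14]
2. search.y = 1  [form.top = search.top]
3. search.w = 129  [search.w = header.w]
4. search.h = 54  [header.top = search.bottom + 7]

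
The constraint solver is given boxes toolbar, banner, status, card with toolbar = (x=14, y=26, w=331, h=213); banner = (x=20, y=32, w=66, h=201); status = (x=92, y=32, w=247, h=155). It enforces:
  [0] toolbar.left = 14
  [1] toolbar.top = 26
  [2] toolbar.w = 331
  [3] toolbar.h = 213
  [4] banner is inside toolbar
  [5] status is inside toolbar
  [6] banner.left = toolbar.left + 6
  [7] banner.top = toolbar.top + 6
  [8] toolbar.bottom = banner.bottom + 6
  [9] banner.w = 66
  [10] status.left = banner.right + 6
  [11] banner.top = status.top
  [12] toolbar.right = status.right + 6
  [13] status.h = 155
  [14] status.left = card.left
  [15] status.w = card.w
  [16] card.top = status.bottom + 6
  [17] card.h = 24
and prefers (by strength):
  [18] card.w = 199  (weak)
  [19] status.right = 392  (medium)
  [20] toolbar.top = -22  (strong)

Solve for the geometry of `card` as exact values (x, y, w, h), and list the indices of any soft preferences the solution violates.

card = (x=92, y=193, w=247, h=24)
violated soft preferences: 18, 19, 20

1. card.x = 92  [status.left = card.left]
2. card.w = 247  [status.w = card.w]
3. card.y = 193  [card.top = status.bottom + 6]
4. card.h = 24  [card.h = 24]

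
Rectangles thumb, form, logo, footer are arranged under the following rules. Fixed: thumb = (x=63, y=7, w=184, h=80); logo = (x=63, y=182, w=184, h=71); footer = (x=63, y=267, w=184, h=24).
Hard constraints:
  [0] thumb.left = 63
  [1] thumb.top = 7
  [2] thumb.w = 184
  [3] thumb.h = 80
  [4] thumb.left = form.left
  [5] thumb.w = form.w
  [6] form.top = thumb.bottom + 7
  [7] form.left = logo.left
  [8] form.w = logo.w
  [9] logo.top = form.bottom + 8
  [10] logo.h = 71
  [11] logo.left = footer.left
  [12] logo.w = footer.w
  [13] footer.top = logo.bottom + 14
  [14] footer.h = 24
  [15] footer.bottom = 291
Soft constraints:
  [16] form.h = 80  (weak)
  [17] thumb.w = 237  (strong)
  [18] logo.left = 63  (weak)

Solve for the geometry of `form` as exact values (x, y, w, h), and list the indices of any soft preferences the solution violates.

form = (x=63, y=94, w=184, h=80)
violated soft preferences: 17

1. form.x = 63  [thumb.left = form.left]
2. form.w = 184  [thumb.w = form.w]
3. form.y = 94  [form.top = thumb.bottom + 7]
4. form.h = 80  [logo.top = form.bottom + 8]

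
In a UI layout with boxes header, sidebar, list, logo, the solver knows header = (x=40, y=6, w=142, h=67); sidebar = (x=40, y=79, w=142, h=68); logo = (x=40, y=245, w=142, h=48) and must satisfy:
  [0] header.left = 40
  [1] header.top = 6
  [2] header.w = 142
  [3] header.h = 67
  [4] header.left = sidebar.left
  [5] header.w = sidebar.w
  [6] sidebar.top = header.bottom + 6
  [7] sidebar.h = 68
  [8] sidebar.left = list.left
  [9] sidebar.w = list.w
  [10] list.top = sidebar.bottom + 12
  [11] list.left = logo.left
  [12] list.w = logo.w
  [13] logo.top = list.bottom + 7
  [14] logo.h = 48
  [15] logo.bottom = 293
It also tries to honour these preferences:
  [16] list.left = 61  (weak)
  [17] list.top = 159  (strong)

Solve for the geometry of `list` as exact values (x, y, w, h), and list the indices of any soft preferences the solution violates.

list = (x=40, y=159, w=142, h=79)
violated soft preferences: 16

1. list.x = 40  [sidebar.left = list.left]
2. list.w = 142  [sidebar.w = list.w]
3. list.y = 159  [list.top = sidebar.bottom + 12]
4. list.h = 79  [logo.top = list.bottom + 7]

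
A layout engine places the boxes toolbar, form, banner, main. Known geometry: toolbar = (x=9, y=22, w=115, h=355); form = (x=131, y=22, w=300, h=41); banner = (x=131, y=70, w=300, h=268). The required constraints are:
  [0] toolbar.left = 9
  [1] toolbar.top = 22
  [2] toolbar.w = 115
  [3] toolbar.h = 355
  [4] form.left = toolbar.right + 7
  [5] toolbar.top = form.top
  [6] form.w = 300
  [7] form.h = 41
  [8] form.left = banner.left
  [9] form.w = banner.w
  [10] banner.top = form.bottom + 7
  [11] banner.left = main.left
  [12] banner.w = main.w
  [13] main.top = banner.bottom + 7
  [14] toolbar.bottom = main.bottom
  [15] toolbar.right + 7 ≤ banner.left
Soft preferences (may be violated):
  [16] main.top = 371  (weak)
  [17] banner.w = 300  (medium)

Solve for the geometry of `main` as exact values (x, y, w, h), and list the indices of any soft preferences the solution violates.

1. main.x = 131  [banner.left = main.left]
2. main.w = 300  [banner.w = main.w]
3. main.y = 345  [main.top = banner.bottom + 7]
4. main.h = 32  [toolbar.bottom = main.bottom]

main = (x=131, y=345, w=300, h=32)
violated soft preferences: 16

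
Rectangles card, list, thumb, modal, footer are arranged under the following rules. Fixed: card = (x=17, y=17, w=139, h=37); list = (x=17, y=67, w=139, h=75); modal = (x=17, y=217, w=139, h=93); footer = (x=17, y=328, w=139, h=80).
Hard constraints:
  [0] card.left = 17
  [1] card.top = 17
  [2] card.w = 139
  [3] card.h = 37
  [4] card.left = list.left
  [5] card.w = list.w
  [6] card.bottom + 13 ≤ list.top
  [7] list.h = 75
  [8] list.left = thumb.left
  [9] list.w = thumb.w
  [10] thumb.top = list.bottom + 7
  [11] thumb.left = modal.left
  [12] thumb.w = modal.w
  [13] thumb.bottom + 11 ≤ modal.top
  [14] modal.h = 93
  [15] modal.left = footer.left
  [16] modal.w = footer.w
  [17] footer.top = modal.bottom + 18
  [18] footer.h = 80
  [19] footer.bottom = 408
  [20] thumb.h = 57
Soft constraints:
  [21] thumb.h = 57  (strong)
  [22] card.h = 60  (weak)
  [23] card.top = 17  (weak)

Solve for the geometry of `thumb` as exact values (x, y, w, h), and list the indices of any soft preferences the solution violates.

thumb = (x=17, y=149, w=139, h=57)
violated soft preferences: 22

1. thumb.x = 17  [list.left = thumb.left]
2. thumb.w = 139  [list.w = thumb.w]
3. thumb.y = 149  [thumb.top = list.bottom + 7]
4. thumb.h = 57  [thumb.h = 57]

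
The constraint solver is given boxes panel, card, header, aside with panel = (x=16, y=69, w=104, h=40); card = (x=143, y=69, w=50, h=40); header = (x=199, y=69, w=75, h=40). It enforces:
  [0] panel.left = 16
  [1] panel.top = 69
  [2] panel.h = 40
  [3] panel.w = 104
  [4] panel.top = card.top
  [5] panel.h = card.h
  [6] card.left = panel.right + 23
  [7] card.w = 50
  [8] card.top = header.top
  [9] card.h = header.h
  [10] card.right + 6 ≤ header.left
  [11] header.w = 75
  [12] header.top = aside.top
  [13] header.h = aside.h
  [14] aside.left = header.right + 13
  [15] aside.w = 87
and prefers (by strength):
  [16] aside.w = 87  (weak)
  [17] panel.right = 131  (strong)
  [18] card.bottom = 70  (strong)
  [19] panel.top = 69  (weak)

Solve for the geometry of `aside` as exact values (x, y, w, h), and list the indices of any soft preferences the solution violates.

1. aside.y = 69  [header.top = aside.top]
2. aside.h = 40  [header.h = aside.h]
3. aside.x = 287  [aside.left = header.right + 13]
4. aside.w = 87  [aside.w = 87]

aside = (x=287, y=69, w=87, h=40)
violated soft preferences: 17, 18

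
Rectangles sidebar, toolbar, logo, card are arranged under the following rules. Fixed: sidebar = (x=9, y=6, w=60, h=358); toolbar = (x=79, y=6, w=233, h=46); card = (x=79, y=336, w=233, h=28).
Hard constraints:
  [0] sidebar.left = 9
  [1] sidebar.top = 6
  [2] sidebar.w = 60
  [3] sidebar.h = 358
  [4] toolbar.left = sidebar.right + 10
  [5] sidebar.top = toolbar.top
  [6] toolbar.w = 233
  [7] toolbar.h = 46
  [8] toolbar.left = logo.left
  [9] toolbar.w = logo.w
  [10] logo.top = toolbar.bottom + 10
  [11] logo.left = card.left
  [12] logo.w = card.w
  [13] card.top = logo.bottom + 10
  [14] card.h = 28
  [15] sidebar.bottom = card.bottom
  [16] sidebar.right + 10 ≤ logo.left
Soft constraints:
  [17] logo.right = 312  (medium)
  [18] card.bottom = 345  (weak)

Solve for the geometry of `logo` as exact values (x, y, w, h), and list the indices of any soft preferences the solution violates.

logo = (x=79, y=62, w=233, h=264)
violated soft preferences: 18

1. logo.x = 79  [toolbar.left = logo.left]
2. logo.w = 233  [toolbar.w = logo.w]
3. logo.y = 62  [logo.top = toolbar.bottom + 10]
4. logo.h = 264  [card.top = logo.bottom + 10]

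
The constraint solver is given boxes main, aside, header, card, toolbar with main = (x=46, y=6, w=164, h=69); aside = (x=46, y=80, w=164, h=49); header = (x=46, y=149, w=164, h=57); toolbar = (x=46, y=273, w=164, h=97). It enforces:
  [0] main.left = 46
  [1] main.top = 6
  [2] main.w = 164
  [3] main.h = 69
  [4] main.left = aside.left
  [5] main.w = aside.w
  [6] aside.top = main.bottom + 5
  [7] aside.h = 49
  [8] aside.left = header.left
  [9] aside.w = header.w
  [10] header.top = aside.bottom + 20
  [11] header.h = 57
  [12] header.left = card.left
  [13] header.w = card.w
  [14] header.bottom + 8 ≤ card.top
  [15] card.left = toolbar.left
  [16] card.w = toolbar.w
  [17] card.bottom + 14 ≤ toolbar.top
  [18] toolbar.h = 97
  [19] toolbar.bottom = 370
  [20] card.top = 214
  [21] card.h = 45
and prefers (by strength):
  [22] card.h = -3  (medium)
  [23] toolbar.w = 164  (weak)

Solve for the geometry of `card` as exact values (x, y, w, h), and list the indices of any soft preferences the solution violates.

card = (x=46, y=214, w=164, h=45)
violated soft preferences: 22

1. card.x = 46  [header.left = card.left]
2. card.w = 164  [header.w = card.w]
3. card.y = 214  [card.top = 214]
4. card.h = 45  [card.h = 45]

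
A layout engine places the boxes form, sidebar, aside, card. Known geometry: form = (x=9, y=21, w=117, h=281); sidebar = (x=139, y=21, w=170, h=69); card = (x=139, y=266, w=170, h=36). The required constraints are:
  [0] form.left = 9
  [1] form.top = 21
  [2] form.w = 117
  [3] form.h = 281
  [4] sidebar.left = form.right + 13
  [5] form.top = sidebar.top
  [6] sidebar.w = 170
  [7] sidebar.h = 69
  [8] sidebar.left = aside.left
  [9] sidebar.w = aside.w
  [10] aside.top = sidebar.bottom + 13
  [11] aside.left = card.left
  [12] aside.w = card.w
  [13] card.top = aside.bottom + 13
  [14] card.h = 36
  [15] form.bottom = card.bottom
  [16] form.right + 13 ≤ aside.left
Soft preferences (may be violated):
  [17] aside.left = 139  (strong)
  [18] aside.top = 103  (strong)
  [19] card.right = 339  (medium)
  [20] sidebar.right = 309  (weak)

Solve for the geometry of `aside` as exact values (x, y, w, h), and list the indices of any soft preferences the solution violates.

1. aside.x = 139  [sidebar.left = aside.left]
2. aside.w = 170  [sidebar.w = aside.w]
3. aside.y = 103  [aside.top = sidebar.bottom + 13]
4. aside.h = 150  [card.top = aside.bottom + 13]

aside = (x=139, y=103, w=170, h=150)
violated soft preferences: 19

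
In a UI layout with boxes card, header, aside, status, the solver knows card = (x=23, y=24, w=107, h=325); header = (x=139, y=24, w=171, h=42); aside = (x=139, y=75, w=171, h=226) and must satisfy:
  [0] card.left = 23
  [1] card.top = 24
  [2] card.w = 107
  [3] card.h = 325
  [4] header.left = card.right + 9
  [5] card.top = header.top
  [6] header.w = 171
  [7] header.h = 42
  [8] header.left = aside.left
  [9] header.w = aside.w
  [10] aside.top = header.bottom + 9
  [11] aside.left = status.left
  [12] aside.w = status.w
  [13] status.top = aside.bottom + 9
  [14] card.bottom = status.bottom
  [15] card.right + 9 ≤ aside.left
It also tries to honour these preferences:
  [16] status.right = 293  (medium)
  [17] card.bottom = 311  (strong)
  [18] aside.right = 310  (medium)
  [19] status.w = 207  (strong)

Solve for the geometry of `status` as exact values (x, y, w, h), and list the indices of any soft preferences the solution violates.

1. status.x = 139  [aside.left = status.left]
2. status.w = 171  [aside.w = status.w]
3. status.y = 310  [status.top = aside.bottom + 9]
4. status.h = 39  [card.bottom = status.bottom]

status = (x=139, y=310, w=171, h=39)
violated soft preferences: 16, 17, 19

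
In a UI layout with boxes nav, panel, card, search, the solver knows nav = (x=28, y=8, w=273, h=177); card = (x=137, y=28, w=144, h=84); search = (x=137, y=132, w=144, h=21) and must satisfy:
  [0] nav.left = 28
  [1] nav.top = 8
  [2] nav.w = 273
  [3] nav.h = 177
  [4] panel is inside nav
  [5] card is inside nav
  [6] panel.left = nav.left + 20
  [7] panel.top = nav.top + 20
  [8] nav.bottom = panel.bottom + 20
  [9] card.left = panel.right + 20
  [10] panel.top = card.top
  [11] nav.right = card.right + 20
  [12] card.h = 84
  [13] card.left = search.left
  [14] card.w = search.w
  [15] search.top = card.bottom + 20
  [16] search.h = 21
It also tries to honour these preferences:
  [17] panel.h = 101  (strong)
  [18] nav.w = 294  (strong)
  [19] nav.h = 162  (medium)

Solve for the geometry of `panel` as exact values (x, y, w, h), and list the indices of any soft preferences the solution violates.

panel = (x=48, y=28, w=69, h=137)
violated soft preferences: 17, 18, 19

1. panel.x = 48  [panel.left = nav.left + 20]
2. panel.y = 28  [panel.top = nav.top + 20]
3. panel.h = 137  [nav.bottom = panel.bottom + 20]
4. panel.w = 69  [card.left = panel.right + 20]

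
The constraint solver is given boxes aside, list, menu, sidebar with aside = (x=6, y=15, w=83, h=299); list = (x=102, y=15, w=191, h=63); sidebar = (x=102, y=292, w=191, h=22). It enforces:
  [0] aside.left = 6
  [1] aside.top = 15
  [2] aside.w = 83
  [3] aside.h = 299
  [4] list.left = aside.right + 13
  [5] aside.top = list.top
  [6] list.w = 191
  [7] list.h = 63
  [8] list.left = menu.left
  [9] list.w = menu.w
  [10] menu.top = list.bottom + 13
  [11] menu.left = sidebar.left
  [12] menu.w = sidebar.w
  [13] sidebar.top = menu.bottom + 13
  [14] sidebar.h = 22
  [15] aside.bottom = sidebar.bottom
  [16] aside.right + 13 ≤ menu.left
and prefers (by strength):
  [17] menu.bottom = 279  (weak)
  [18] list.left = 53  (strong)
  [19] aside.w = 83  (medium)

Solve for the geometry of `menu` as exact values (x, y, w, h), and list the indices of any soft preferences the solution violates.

1. menu.x = 102  [list.left = menu.left]
2. menu.w = 191  [list.w = menu.w]
3. menu.y = 91  [menu.top = list.bottom + 13]
4. menu.h = 188  [sidebar.top = menu.bottom + 13]

menu = (x=102, y=91, w=191, h=188)
violated soft preferences: 18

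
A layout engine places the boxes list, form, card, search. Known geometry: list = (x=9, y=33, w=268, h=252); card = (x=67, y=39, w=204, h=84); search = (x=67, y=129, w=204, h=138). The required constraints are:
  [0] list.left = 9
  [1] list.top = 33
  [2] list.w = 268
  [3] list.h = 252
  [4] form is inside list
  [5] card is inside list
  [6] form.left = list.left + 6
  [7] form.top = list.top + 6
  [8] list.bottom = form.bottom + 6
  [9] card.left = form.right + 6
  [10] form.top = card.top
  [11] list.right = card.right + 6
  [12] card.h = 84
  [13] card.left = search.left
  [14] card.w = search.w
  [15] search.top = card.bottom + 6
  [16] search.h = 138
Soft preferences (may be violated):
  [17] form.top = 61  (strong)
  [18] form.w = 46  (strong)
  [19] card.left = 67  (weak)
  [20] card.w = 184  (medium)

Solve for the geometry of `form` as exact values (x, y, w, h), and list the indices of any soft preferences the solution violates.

1. form.x = 15  [form.left = list.left + 6]
2. form.y = 39  [form.top = list.top + 6]
3. form.h = 240  [list.bottom = form.bottom + 6]
4. form.w = 46  [card.left = form.right + 6]

form = (x=15, y=39, w=46, h=240)
violated soft preferences: 17, 20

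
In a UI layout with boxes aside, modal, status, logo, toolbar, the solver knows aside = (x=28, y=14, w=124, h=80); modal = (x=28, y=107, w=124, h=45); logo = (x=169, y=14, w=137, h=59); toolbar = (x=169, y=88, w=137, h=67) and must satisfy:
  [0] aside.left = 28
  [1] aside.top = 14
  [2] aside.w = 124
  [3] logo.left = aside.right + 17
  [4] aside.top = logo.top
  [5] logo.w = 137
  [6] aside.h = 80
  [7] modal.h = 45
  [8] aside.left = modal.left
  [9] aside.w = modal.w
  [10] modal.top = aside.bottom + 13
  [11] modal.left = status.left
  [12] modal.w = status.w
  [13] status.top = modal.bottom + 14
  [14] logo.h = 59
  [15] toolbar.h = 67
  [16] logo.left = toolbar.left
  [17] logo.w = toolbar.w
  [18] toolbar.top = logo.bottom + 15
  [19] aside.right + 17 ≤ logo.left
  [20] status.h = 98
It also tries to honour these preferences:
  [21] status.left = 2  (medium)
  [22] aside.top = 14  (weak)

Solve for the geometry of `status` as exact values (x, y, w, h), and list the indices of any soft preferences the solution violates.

1. status.x = 28  [modal.left = status.left]
2. status.w = 124  [modal.w = status.w]
3. status.y = 166  [status.top = modal.bottom + 14]
4. status.h = 98  [status.h = 98]

status = (x=28, y=166, w=124, h=98)
violated soft preferences: 21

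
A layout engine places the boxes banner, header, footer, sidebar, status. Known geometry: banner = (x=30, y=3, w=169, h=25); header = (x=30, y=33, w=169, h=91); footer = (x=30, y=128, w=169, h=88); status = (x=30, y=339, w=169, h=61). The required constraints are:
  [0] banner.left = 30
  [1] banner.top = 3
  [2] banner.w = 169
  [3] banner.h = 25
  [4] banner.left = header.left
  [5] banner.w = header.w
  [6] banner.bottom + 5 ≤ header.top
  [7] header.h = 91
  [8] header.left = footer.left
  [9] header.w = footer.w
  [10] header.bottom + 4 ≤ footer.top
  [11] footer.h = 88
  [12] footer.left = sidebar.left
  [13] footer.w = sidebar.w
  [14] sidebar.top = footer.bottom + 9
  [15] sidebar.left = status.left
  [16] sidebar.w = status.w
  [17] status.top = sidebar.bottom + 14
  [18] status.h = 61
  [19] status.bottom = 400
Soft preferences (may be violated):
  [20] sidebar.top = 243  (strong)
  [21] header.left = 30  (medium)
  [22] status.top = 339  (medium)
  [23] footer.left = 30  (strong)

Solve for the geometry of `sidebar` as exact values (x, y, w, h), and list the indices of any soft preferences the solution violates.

1. sidebar.x = 30  [footer.left = sidebar.left]
2. sidebar.w = 169  [footer.w = sidebar.w]
3. sidebar.y = 225  [sidebar.top = footer.bottom + 9]
4. sidebar.h = 100  [status.top = sidebar.bottom + 14]

sidebar = (x=30, y=225, w=169, h=100)
violated soft preferences: 20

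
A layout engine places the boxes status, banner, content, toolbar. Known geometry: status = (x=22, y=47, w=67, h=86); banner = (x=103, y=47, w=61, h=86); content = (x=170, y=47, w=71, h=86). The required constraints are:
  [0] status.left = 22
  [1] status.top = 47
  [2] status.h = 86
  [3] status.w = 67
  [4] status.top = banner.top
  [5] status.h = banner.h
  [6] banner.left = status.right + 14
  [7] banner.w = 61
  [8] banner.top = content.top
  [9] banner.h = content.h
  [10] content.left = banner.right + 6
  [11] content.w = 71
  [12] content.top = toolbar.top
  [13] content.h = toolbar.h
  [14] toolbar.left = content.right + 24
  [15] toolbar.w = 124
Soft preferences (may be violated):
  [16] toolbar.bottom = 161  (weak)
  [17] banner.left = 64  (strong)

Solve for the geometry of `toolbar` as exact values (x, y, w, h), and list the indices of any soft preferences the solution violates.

1. toolbar.y = 47  [content.top = toolbar.top]
2. toolbar.h = 86  [content.h = toolbar.h]
3. toolbar.x = 265  [toolbar.left = content.right + 24]
4. toolbar.w = 124  [toolbar.w = 124]

toolbar = (x=265, y=47, w=124, h=86)
violated soft preferences: 16, 17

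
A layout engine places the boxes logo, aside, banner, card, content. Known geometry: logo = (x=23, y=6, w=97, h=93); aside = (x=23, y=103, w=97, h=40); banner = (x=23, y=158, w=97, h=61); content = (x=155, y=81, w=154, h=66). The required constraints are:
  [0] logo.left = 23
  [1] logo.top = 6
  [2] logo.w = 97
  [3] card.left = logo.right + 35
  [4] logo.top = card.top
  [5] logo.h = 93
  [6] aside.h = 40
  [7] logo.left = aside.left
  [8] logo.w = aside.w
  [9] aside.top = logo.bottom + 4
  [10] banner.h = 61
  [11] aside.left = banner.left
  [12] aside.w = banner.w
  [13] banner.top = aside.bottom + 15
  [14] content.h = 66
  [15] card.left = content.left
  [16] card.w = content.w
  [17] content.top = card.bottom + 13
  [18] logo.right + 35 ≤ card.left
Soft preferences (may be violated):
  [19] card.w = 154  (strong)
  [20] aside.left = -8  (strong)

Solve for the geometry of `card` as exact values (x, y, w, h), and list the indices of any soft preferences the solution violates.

card = (x=155, y=6, w=154, h=62)
violated soft preferences: 20

1. card.x = 155  [card.left = logo.right + 35]
2. card.y = 6  [logo.top = card.top]
3. card.w = 154  [card.w = content.w]
4. card.h = 62  [content.top = card.bottom + 13]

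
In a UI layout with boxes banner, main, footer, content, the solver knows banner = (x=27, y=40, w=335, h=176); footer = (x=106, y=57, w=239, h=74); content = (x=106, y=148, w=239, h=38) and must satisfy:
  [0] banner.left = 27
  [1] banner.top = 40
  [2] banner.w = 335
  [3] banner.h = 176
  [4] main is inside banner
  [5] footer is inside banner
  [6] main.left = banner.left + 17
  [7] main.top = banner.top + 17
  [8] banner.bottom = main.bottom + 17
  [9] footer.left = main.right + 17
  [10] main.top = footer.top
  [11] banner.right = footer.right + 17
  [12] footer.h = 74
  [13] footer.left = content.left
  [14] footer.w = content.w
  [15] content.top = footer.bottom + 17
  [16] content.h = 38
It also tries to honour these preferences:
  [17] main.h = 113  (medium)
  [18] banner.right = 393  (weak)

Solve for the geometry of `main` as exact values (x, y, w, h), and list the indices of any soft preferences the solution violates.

1. main.x = 44  [main.left = banner.left + 17]
2. main.y = 57  [main.top = banner.top + 17]
3. main.h = 142  [banner.bottom = main.bottom + 17]
4. main.w = 45  [footer.left = main.right + 17]

main = (x=44, y=57, w=45, h=142)
violated soft preferences: 17, 18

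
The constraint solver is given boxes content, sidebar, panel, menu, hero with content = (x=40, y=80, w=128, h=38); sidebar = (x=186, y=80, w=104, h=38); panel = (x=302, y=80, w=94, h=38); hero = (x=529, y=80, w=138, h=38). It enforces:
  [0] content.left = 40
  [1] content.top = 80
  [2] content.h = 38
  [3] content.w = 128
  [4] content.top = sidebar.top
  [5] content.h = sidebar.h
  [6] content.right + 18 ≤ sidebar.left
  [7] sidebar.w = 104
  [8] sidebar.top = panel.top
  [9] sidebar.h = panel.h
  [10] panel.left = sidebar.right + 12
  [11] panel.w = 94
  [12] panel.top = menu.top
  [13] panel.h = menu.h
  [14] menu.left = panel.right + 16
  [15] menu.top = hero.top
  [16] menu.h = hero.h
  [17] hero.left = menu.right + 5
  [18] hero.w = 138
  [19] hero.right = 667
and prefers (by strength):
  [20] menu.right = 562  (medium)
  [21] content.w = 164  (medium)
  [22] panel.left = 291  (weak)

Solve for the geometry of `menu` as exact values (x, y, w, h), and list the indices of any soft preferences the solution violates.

menu = (x=412, y=80, w=112, h=38)
violated soft preferences: 20, 21, 22

1. menu.y = 80  [panel.top = menu.top]
2. menu.h = 38  [panel.h = menu.h]
3. menu.x = 412  [menu.left = panel.right + 16]
4. menu.w = 112  [hero.left = menu.right + 5]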